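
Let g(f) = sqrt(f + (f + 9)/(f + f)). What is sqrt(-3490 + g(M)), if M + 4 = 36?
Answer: sqrt(-55840 + 2*sqrt(2089))/4 ≈ 59.028*I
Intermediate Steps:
M = 32 (M = -4 + 36 = 32)
g(f) = sqrt(f + (9 + f)/(2*f)) (g(f) = sqrt(f + (9 + f)/((2*f))) = sqrt(f + (9 + f)*(1/(2*f))) = sqrt(f + (9 + f)/(2*f)))
sqrt(-3490 + g(M)) = sqrt(-3490 + sqrt(2 + 4*32 + 18/32)/2) = sqrt(-3490 + sqrt(2 + 128 + 18*(1/32))/2) = sqrt(-3490 + sqrt(2 + 128 + 9/16)/2) = sqrt(-3490 + sqrt(2089/16)/2) = sqrt(-3490 + (sqrt(2089)/4)/2) = sqrt(-3490 + sqrt(2089)/8)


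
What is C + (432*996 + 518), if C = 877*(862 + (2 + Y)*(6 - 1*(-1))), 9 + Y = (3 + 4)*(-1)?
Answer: 1100818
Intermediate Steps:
Y = -16 (Y = -9 + (3 + 4)*(-1) = -9 + 7*(-1) = -9 - 7 = -16)
C = 670028 (C = 877*(862 + (2 - 16)*(6 - 1*(-1))) = 877*(862 - 14*(6 + 1)) = 877*(862 - 14*7) = 877*(862 - 98) = 877*764 = 670028)
C + (432*996 + 518) = 670028 + (432*996 + 518) = 670028 + (430272 + 518) = 670028 + 430790 = 1100818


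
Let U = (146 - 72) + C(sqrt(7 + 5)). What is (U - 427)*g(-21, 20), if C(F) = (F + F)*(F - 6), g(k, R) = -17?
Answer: 5593 + 408*sqrt(3) ≈ 6299.7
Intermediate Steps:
C(F) = 2*F*(-6 + F) (C(F) = (2*F)*(-6 + F) = 2*F*(-6 + F))
U = 74 + 4*sqrt(3)*(-6 + 2*sqrt(3)) (U = (146 - 72) + 2*sqrt(7 + 5)*(-6 + sqrt(7 + 5)) = 74 + 2*sqrt(12)*(-6 + sqrt(12)) = 74 + 2*(2*sqrt(3))*(-6 + 2*sqrt(3)) = 74 + 4*sqrt(3)*(-6 + 2*sqrt(3)) ≈ 56.431)
(U - 427)*g(-21, 20) = ((98 - 24*sqrt(3)) - 427)*(-17) = (-329 - 24*sqrt(3))*(-17) = 5593 + 408*sqrt(3)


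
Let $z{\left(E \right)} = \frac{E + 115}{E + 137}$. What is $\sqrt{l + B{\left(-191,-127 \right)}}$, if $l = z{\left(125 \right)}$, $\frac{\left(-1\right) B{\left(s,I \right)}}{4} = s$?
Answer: $\frac{2 \sqrt{3281681}}{131} \approx 27.657$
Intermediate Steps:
$z{\left(E \right)} = \frac{115 + E}{137 + E}$
$B{\left(s,I \right)} = - 4 s$
$l = \frac{120}{131}$ ($l = \frac{115 + 125}{137 + 125} = \frac{1}{262} \cdot 240 = \frac{120}{131} \approx 0.91603$)
$\sqrt{l + B{\left(-191,-127 \right)}} = \sqrt{\frac{120}{131} - -764} = \sqrt{\frac{120}{131} + 764} = \sqrt{\frac{100204}{131}} = \frac{2 \sqrt{3281681}}{131}$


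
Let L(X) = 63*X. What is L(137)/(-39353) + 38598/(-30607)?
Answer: -1783116111/1204477271 ≈ -1.4804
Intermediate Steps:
L(137)/(-39353) + 38598/(-30607) = (63*137)/(-39353) + 38598/(-30607) = 8631*(-1/39353) + 38598*(-1/30607) = -8631/39353 - 38598/30607 = -1783116111/1204477271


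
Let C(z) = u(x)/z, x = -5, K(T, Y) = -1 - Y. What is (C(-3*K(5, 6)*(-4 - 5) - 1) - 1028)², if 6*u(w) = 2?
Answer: 343350293521/324900 ≈ 1.0568e+6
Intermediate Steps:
u(w) = ⅓ (u(w) = (⅙)*2 = ⅓)
C(z) = 1/(3*z)
(C(-3*K(5, 6)*(-4 - 5) - 1) - 1028)² = (1/(3*(-3*(-1 - 1*6)*(-4 - 5) - 1)) - 1028)² = (1/(3*(-3*(-1 - 6)*(-9) - 1)) - 1028)² = (1/(3*(-(-21)*(-9) - 1)) - 1028)² = (1/(3*(-3*63 - 1)) - 1028)² = (1/(3*(-189 - 1)) - 1028)² = ((⅓)/(-190) - 1028)² = ((⅓)*(-1/190) - 1028)² = (-1/570 - 1028)² = (-585961/570)² = 343350293521/324900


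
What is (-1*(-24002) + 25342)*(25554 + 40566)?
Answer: 3262625280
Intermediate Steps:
(-1*(-24002) + 25342)*(25554 + 40566) = (24002 + 25342)*66120 = 49344*66120 = 3262625280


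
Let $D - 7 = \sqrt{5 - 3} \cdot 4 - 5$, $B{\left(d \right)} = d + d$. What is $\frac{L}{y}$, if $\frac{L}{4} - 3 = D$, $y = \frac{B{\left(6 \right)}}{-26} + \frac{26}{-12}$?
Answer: $- \frac{312}{41} - \frac{1248 \sqrt{2}}{205} \approx -16.219$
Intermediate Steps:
$B{\left(d \right)} = 2 d$
$y = - \frac{205}{78}$ ($y = \frac{2 \cdot 6}{-26} + \frac{26}{-12} = 12 \left(- \frac{1}{26}\right) + 26 \left(- \frac{1}{12}\right) = - \frac{6}{13} - \frac{13}{6} = - \frac{205}{78} \approx -2.6282$)
$D = 2 + 4 \sqrt{2}$ ($D = 7 - \left(5 - \sqrt{5 - 3} \cdot 4\right) = 7 - \left(5 - \sqrt{2} \cdot 4\right) = 7 - \left(5 - 4 \sqrt{2}\right) = 2 + 4 \sqrt{2} \approx 7.6569$)
$L = 20 + 16 \sqrt{2}$ ($L = 12 + 4 \left(2 + 4 \sqrt{2}\right) = 12 + \left(8 + 16 \sqrt{2}\right) = 20 + 16 \sqrt{2} \approx 42.627$)
$\frac{L}{y} = \frac{20 + 16 \sqrt{2}}{- \frac{205}{78}} = - \frac{78 \left(20 + 16 \sqrt{2}\right)}{205} = - \frac{312}{41} - \frac{1248 \sqrt{2}}{205}$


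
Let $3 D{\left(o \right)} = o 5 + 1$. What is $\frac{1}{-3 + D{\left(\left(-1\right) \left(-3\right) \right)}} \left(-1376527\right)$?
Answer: $- \frac{4129581}{7} \approx -5.8994 \cdot 10^{5}$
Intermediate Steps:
$D{\left(o \right)} = \frac{1}{3} + \frac{5 o}{3}$ ($D{\left(o \right)} = \frac{o 5 + 1}{3} = \frac{5 o + 1}{3} = \frac{1 + 5 o}{3} = \frac{1}{3} + \frac{5 o}{3}$)
$\frac{1}{-3 + D{\left(\left(-1\right) \left(-3\right) \right)}} \left(-1376527\right) = \frac{1}{-3 + \left(\frac{1}{3} + \frac{5 \left(\left(-1\right) \left(-3\right)\right)}{3}\right)} \left(-1376527\right) = \frac{1}{-3 + \left(\frac{1}{3} + \frac{5}{3} \cdot 3\right)} \left(-1376527\right) = \frac{1}{-3 + \left(\frac{1}{3} + 5\right)} \left(-1376527\right) = \frac{1}{-3 + \frac{16}{3}} \left(-1376527\right) = \frac{1}{\frac{7}{3}} \left(-1376527\right) = \frac{3}{7} \left(-1376527\right) = - \frac{4129581}{7}$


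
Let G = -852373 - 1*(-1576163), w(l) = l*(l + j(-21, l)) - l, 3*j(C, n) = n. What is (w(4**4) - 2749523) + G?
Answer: -5815823/3 ≈ -1.9386e+6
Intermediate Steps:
j(C, n) = n/3
w(l) = -l + 4*l**2/3 (w(l) = l*(l + l/3) - l = l*(4*l/3) - l = 4*l**2/3 - l = -l + 4*l**2/3)
G = 723790 (G = -852373 + 1576163 = 723790)
(w(4**4) - 2749523) + G = ((1/3)*4**4*(-3 + 4*4**4) - 2749523) + 723790 = ((1/3)*256*(-3 + 4*256) - 2749523) + 723790 = ((1/3)*256*(-3 + 1024) - 2749523) + 723790 = ((1/3)*256*1021 - 2749523) + 723790 = (261376/3 - 2749523) + 723790 = -7987193/3 + 723790 = -5815823/3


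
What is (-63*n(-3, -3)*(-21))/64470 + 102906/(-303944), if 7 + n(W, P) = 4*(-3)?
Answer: -169935597/233277020 ≈ -0.72847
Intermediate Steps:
n(W, P) = -19 (n(W, P) = -7 + 4*(-3) = -7 - 12 = -19)
(-63*n(-3, -3)*(-21))/64470 + 102906/(-303944) = (-63*(-19)*(-21))/64470 + 102906/(-303944) = (1197*(-21))*(1/64470) + 102906*(-1/303944) = -25137*1/64470 - 51453/151972 = -1197/3070 - 51453/151972 = -169935597/233277020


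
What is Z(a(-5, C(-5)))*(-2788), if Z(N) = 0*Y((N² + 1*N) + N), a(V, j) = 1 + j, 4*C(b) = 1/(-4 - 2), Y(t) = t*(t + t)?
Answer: 0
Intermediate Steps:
Y(t) = 2*t² (Y(t) = t*(2*t) = 2*t²)
C(b) = -1/24 (C(b) = 1/(4*(-4 - 2)) = (¼)/(-6) = (¼)*(-⅙) = -1/24)
Z(N) = 0 (Z(N) = 0*(2*((N² + 1*N) + N)²) = 0*(2*((N² + N) + N)²) = 0*(2*((N + N²) + N)²) = 0*(2*(N² + 2*N)²) = 0)
Z(a(-5, C(-5)))*(-2788) = 0*(-2788) = 0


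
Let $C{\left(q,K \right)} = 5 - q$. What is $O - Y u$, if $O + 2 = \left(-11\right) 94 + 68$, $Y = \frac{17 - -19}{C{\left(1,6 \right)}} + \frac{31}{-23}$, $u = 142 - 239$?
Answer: $- \frac{5192}{23} \approx -225.74$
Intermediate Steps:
$u = -97$
$Y = \frac{176}{23}$ ($Y = \frac{17 - -19}{5 - 1} + \frac{31}{-23} = \frac{17 + 19}{5 - 1} + 31 \left(- \frac{1}{23}\right) = \frac{36}{4} - \frac{31}{23} = 36 \cdot \frac{1}{4} - \frac{31}{23} = 9 - \frac{31}{23} = \frac{176}{23} \approx 7.6522$)
$O = -968$ ($O = -2 + \left(\left(-11\right) 94 + 68\right) = -2 + \left(-1034 + 68\right) = -2 - 966 = -968$)
$O - Y u = -968 - \frac{176}{23} \left(-97\right) = -968 - - \frac{17072}{23} = -968 + \frac{17072}{23} = - \frac{5192}{23}$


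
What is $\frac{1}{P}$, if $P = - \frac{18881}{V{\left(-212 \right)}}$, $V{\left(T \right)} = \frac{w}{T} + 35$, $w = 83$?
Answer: $- \frac{7337}{4002772} \approx -0.001833$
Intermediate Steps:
$V{\left(T \right)} = 35 + \frac{83}{T}$ ($V{\left(T \right)} = \frac{83}{T} + 35 = 35 + \frac{83}{T}$)
$P = - \frac{4002772}{7337}$ ($P = - \frac{18881}{35 + \frac{83}{-212}} = - \frac{18881}{35 + 83 \left(- \frac{1}{212}\right)} = - \frac{18881}{35 - \frac{83}{212}} = - \frac{18881}{\frac{7337}{212}} = \left(-18881\right) \frac{212}{7337} = - \frac{4002772}{7337} \approx -545.56$)
$\frac{1}{P} = \frac{1}{- \frac{4002772}{7337}} = - \frac{7337}{4002772}$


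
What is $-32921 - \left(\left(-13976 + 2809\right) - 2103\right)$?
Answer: $-19651$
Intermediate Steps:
$-32921 - \left(\left(-13976 + 2809\right) - 2103\right) = -32921 - \left(-11167 - 2103\right) = -32921 - -13270 = -32921 + 13270 = -19651$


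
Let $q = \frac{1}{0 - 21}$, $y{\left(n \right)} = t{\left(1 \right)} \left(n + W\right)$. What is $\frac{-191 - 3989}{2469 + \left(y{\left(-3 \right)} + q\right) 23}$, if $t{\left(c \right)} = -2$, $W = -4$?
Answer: $- \frac{21945}{14647} \approx -1.4983$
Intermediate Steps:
$y{\left(n \right)} = 8 - 2 n$ ($y{\left(n \right)} = - 2 \left(n - 4\right) = - 2 \left(-4 + n\right) = 8 - 2 n$)
$q = - \frac{1}{21}$ ($q = \frac{1}{-21} = - \frac{1}{21} \approx -0.047619$)
$\frac{-191 - 3989}{2469 + \left(y{\left(-3 \right)} + q\right) 23} = \frac{-191 - 3989}{2469 + \left(\left(8 - -6\right) - \frac{1}{21}\right) 23} = - \frac{4180}{2469 + \left(\left(8 + 6\right) - \frac{1}{21}\right) 23} = - \frac{4180}{2469 + \left(14 - \frac{1}{21}\right) 23} = - \frac{4180}{2469 + \frac{293}{21} \cdot 23} = - \frac{4180}{2469 + \frac{6739}{21}} = - \frac{4180}{\frac{58588}{21}} = \left(-4180\right) \frac{21}{58588} = - \frac{21945}{14647}$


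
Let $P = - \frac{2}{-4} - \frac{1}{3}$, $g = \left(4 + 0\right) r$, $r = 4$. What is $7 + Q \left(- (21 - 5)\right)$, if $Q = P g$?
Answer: $- \frac{107}{3} \approx -35.667$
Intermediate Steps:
$g = 16$ ($g = \left(4 + 0\right) 4 = 4 \cdot 4 = 16$)
$P = \frac{1}{6}$ ($P = \left(-2\right) \left(- \frac{1}{4}\right) - \frac{1}{3} = \frac{1}{2} - \frac{1}{3} = \frac{1}{6} \approx 0.16667$)
$Q = \frac{8}{3}$ ($Q = \frac{1}{6} \cdot 16 = \frac{8}{3} \approx 2.6667$)
$7 + Q \left(- (21 - 5)\right) = 7 + \frac{8 \left(- (21 - 5)\right)}{3} = 7 + \frac{8 \left(\left(-1\right) 16\right)}{3} = 7 + \frac{8}{3} \left(-16\right) = 7 - \frac{128}{3} = - \frac{107}{3}$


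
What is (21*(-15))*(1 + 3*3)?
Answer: -3150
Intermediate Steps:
(21*(-15))*(1 + 3*3) = -315*(1 + 9) = -315*10 = -3150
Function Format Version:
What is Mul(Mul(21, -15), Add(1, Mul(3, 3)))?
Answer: -3150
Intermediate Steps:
Mul(Mul(21, -15), Add(1, Mul(3, 3))) = Mul(-315, Add(1, 9)) = Mul(-315, 10) = -3150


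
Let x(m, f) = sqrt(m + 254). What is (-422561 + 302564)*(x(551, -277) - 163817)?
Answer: 19657548549 - 119997*sqrt(805) ≈ 1.9654e+10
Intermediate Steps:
x(m, f) = sqrt(254 + m)
(-422561 + 302564)*(x(551, -277) - 163817) = (-422561 + 302564)*(sqrt(254 + 551) - 163817) = -119997*(sqrt(805) - 163817) = -119997*(-163817 + sqrt(805)) = 19657548549 - 119997*sqrt(805)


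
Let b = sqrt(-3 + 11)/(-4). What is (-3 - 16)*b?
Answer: 19*sqrt(2)/2 ≈ 13.435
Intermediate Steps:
b = -sqrt(2)/2 (b = sqrt(8)*(-1/4) = (2*sqrt(2))*(-1/4) = -sqrt(2)/2 ≈ -0.70711)
(-3 - 16)*b = (-3 - 16)*(-sqrt(2)/2) = -(-19)*sqrt(2)/2 = 19*sqrt(2)/2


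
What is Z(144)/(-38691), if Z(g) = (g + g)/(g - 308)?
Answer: 8/176259 ≈ 4.5388e-5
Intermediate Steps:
Z(g) = 2*g/(-308 + g) (Z(g) = (2*g)/(-308 + g) = 2*g/(-308 + g))
Z(144)/(-38691) = (2*144/(-308 + 144))/(-38691) = (2*144/(-164))*(-1/38691) = (2*144*(-1/164))*(-1/38691) = -72/41*(-1/38691) = 8/176259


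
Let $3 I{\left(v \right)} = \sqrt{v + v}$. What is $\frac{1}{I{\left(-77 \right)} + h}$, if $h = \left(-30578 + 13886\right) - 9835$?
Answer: $- \frac{238743}{6333135715} - \frac{3 i \sqrt{154}}{6333135715} \approx -3.7697 \cdot 10^{-5} - 5.8784 \cdot 10^{-9} i$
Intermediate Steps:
$I{\left(v \right)} = \frac{\sqrt{2} \sqrt{v}}{3}$ ($I{\left(v \right)} = \frac{\sqrt{v + v}}{3} = \frac{\sqrt{2 v}}{3} = \frac{\sqrt{2} \sqrt{v}}{3}$)
$h = -26527$ ($h = -16692 - 9835 = -26527$)
$\frac{1}{I{\left(-77 \right)} + h} = \frac{1}{\frac{\sqrt{2} \sqrt{-77}}{3} - 26527} = \frac{1}{\frac{\sqrt{2} i \sqrt{77}}{3} - 26527} = \frac{1}{\frac{i \sqrt{154}}{3} - 26527} = \frac{1}{-26527 + \frac{i \sqrt{154}}{3}}$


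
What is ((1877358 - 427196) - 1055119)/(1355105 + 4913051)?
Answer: 395043/6268156 ≈ 0.063024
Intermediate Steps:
((1877358 - 427196) - 1055119)/(1355105 + 4913051) = (1450162 - 1055119)/6268156 = 395043*(1/6268156) = 395043/6268156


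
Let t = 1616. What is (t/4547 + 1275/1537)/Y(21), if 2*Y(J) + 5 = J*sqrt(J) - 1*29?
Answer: 563122756/56643729595 + 347811114*sqrt(21)/56643729595 ≈ 0.038080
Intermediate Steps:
Y(J) = -17 + J**(3/2)/2 (Y(J) = -5/2 + (J*sqrt(J) - 1*29)/2 = -5/2 + (J**(3/2) - 29)/2 = -5/2 + (-29 + J**(3/2))/2 = -5/2 + (-29/2 + J**(3/2)/2) = -17 + J**(3/2)/2)
(t/4547 + 1275/1537)/Y(21) = (1616/4547 + 1275/1537)/(-17 + 21**(3/2)/2) = (1616*(1/4547) + 1275*(1/1537))/(-17 + (21*sqrt(21))/2) = (1616/4547 + 1275/1537)/(-17 + 21*sqrt(21)/2) = 8281217/(6988739*(-17 + 21*sqrt(21)/2))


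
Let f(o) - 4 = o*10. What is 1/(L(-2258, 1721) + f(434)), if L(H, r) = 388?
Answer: 1/4732 ≈ 0.00021133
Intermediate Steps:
f(o) = 4 + 10*o (f(o) = 4 + o*10 = 4 + 10*o)
1/(L(-2258, 1721) + f(434)) = 1/(388 + (4 + 10*434)) = 1/(388 + (4 + 4340)) = 1/(388 + 4344) = 1/4732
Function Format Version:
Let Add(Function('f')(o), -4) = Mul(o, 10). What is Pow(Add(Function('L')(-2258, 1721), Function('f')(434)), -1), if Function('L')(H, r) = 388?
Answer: Rational(1, 4732) ≈ 0.00021133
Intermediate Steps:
Function('f')(o) = Add(4, Mul(10, o)) (Function('f')(o) = Add(4, Mul(o, 10)) = Add(4, Mul(10, o)))
Pow(Add(Function('L')(-2258, 1721), Function('f')(434)), -1) = Pow(Add(388, Add(4, Mul(10, 434))), -1) = Pow(Add(388, Add(4, 4340)), -1) = Pow(Add(388, 4344), -1) = Pow(4732, -1) = Rational(1, 4732)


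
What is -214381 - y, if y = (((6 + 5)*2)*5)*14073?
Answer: -1762411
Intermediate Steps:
y = 1548030 (y = ((11*2)*5)*14073 = (22*5)*14073 = 110*14073 = 1548030)
-214381 - y = -214381 - 1*1548030 = -214381 - 1548030 = -1762411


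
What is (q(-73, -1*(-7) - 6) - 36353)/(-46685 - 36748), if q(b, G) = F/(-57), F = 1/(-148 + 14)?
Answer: 277664213/637261254 ≈ 0.43571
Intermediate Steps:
F = -1/134 (F = 1/(-134) = -1/134 ≈ -0.0074627)
q(b, G) = 1/7638 (q(b, G) = -1/134/(-57) = -1/134*(-1/57) = 1/7638)
(q(-73, -1*(-7) - 6) - 36353)/(-46685 - 36748) = (1/7638 - 36353)/(-46685 - 36748) = -277664213/7638/(-83433) = -277664213/7638*(-1/83433) = 277664213/637261254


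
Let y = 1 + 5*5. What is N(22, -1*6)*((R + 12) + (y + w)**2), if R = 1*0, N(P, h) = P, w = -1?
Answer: 14014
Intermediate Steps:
y = 26 (y = 1 + 25 = 26)
R = 0
N(22, -1*6)*((R + 12) + (y + w)**2) = 22*((0 + 12) + (26 - 1)**2) = 22*(12 + 25**2) = 22*(12 + 625) = 22*637 = 14014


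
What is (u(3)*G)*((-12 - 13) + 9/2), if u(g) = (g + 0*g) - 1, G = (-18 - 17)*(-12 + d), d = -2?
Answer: -20090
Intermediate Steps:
G = 490 (G = (-18 - 17)*(-12 - 2) = -35*(-14) = 490)
u(g) = -1 + g (u(g) = (g + 0) - 1 = g - 1 = -1 + g)
(u(3)*G)*((-12 - 13) + 9/2) = ((-1 + 3)*490)*((-12 - 13) + 9/2) = (2*490)*(-25 + 9*(½)) = 980*(-25 + 9/2) = 980*(-41/2) = -20090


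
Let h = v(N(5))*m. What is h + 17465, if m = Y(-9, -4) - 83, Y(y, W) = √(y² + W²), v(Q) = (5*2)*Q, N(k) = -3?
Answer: 19955 - 30*√97 ≈ 19660.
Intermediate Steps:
v(Q) = 10*Q
Y(y, W) = √(W² + y²)
m = -83 + √97 (m = √((-4)² + (-9)²) - 83 = √(16 + 81) - 83 = √97 - 83 = -83 + √97 ≈ -73.151)
h = 2490 - 30*√97 (h = (10*(-3))*(-83 + √97) = -30*(-83 + √97) = 2490 - 30*√97 ≈ 2194.5)
h + 17465 = (2490 - 30*√97) + 17465 = 19955 - 30*√97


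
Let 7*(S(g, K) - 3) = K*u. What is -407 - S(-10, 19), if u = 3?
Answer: -2927/7 ≈ -418.14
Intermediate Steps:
S(g, K) = 3 + 3*K/7 (S(g, K) = 3 + (K*3)/7 = 3 + (3*K)/7 = 3 + 3*K/7)
-407 - S(-10, 19) = -407 - (3 + (3/7)*19) = -407 - (3 + 57/7) = -407 - 1*78/7 = -407 - 78/7 = -2927/7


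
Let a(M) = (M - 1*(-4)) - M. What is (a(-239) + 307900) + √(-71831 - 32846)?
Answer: 307904 + I*√104677 ≈ 3.079e+5 + 323.54*I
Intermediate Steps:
a(M) = 4 (a(M) = (M + 4) - M = (4 + M) - M = 4)
(a(-239) + 307900) + √(-71831 - 32846) = (4 + 307900) + √(-71831 - 32846) = 307904 + √(-104677) = 307904 + I*√104677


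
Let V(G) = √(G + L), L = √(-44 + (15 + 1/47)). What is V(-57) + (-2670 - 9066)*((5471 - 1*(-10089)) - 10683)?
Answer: -57236472 + √(-125913 + 47*I*√64014)/47 ≈ -5.7236e+7 + 7.5582*I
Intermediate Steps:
L = I*√64014/47 (L = √(-44 + (15 + 1/47)) = √(-44 + 706/47) = √(-1362/47) = I*√64014/47 ≈ 5.3832*I)
V(G) = √(G + I*√64014/47)
V(-57) + (-2670 - 9066)*((5471 - 1*(-10089)) - 10683) = √(2209*(-57) + 47*I*√64014)/47 + (-2670 - 9066)*((5471 - 1*(-10089)) - 10683) = √(-125913 + 47*I*√64014)/47 - 11736*((5471 + 10089) - 10683) = √(-125913 + 47*I*√64014)/47 - 11736*(15560 - 10683) = √(-125913 + 47*I*√64014)/47 - 11736*4877 = √(-125913 + 47*I*√64014)/47 - 57236472 = -57236472 + √(-125913 + 47*I*√64014)/47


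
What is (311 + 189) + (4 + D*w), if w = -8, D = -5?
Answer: 544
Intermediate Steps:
(311 + 189) + (4 + D*w) = (311 + 189) + (4 - 5*(-8)) = 500 + (4 + 40) = 500 + 44 = 544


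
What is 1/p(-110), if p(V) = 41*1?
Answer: 1/41 ≈ 0.024390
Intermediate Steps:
p(V) = 41
1/p(-110) = 1/41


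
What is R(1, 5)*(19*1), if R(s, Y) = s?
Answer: 19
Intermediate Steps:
R(1, 5)*(19*1) = 1*(19*1) = 1*19 = 19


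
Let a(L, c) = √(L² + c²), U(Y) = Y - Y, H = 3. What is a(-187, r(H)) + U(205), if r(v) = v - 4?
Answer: √34970 ≈ 187.00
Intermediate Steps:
r(v) = -4 + v
U(Y) = 0
a(-187, r(H)) + U(205) = √((-187)² + (-4 + 3)²) + 0 = √(34969 + (-1)²) + 0 = √(34969 + 1) + 0 = √34970 + 0 = √34970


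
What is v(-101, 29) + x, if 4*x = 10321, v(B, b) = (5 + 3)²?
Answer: 10577/4 ≈ 2644.3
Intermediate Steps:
v(B, b) = 64 (v(B, b) = 8² = 64)
x = 10321/4 (x = (¼)*10321 = 10321/4 ≈ 2580.3)
v(-101, 29) + x = 64 + 10321/4 = 10577/4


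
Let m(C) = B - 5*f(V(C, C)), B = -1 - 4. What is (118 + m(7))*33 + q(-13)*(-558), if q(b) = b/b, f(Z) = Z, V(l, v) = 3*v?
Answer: -294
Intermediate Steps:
q(b) = 1
B = -5
m(C) = -5 - 15*C
(118 + m(7))*33 + q(-13)*(-558) = (118 + (-5 - 15*7))*33 + 1*(-558) = (118 + (-5 - 105))*33 - 558 = (118 - 110)*33 - 558 = 8*33 - 558 = 264 - 558 = -294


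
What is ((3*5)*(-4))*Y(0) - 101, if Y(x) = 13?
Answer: -881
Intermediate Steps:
((3*5)*(-4))*Y(0) - 101 = ((3*5)*(-4))*13 - 101 = (15*(-4))*13 - 101 = -60*13 - 101 = -780 - 101 = -881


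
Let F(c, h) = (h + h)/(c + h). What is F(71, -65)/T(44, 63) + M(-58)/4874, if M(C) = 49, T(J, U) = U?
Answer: -307549/921186 ≈ -0.33386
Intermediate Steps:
F(c, h) = 2*h/(c + h) (F(c, h) = (2*h)/(c + h) = 2*h/(c + h))
F(71, -65)/T(44, 63) + M(-58)/4874 = (2*(-65)/(71 - 65))/63 + 49/4874 = (2*(-65)/6)*(1/63) + 49*(1/4874) = (2*(-65)*(⅙))*(1/63) + 49/4874 = -65/3*1/63 + 49/4874 = -65/189 + 49/4874 = -307549/921186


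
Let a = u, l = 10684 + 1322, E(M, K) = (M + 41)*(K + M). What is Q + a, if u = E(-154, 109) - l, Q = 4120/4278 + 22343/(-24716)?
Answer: -365893010321/52867524 ≈ -6920.9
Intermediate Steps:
E(M, K) = (41 + M)*(K + M)
l = 12006
Q = 3123283/52867524 (Q = 4120*(1/4278) + 22343*(-1/24716) = 2060/2139 - 22343/24716 = 3123283/52867524 ≈ 0.059078)
u = -6921 (u = ((-154)² + 41*109 + 41*(-154) + 109*(-154)) - 1*12006 = (23716 + 4469 - 6314 - 16786) - 12006 = 5085 - 12006 = -6921)
a = -6921
Q + a = 3123283/52867524 - 6921 = -365893010321/52867524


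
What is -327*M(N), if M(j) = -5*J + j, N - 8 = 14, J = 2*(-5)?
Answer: -23544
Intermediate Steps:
J = -10
N = 22 (N = 8 + 14 = 22)
M(j) = 50 + j (M(j) = -5*(-10) + j = 50 + j)
-327*M(N) = -327*(50 + 22) = -327*72 = -23544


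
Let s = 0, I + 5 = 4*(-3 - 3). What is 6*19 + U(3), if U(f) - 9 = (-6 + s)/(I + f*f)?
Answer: 1233/10 ≈ 123.30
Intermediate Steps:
I = -29 (I = -5 + 4*(-3 - 3) = -5 + 4*(-6) = -5 - 24 = -29)
U(f) = 9 - 6/(-29 + f²) (U(f) = 9 + (-6 + 0)/(-29 + f*f) = 9 - 6/(-29 + f²))
6*19 + U(3) = 6*19 + 3*(-89 + 3*3²)/(-29 + 3²) = 114 + 3*(-89 + 3*9)/(-29 + 9) = 114 + 3*(-89 + 27)/(-20) = 114 + 3*(-1/20)*(-62) = 114 + 93/10 = 1233/10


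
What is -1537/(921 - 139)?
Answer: -1537/782 ≈ -1.9655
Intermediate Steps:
-1537/(921 - 139) = -1537/782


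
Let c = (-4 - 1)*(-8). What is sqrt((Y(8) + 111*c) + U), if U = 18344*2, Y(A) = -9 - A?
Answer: 7*sqrt(839) ≈ 202.76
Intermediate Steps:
c = 40 (c = -5*(-8) = 40)
U = 36688
sqrt((Y(8) + 111*c) + U) = sqrt(((-9 - 1*8) + 111*40) + 36688) = sqrt(((-9 - 8) + 4440) + 36688) = sqrt((-17 + 4440) + 36688) = sqrt(4423 + 36688) = sqrt(41111) = 7*sqrt(839)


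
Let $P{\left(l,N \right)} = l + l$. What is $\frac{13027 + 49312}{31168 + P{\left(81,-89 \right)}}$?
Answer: $\frac{62339}{31330} \approx 1.9898$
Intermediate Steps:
$P{\left(l,N \right)} = 2 l$
$\frac{13027 + 49312}{31168 + P{\left(81,-89 \right)}} = \frac{13027 + 49312}{31168 + 2 \cdot 81} = \frac{62339}{31168 + 162} = \frac{62339}{31330}$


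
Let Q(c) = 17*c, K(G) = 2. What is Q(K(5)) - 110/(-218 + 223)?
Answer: 12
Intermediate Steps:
Q(K(5)) - 110/(-218 + 223) = 17*2 - 110/(-218 + 223) = 34 - 110/5 = 34 + (1/5)*(-110) = 34 - 22 = 12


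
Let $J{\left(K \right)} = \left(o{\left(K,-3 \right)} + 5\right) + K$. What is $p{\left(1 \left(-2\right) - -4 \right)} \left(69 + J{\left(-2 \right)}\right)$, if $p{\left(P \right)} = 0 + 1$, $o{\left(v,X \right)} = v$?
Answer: $70$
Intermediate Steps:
$J{\left(K \right)} = 5 + 2 K$ ($J{\left(K \right)} = \left(K + 5\right) + K = \left(5 + K\right) + K = 5 + 2 K$)
$p{\left(P \right)} = 1$
$p{\left(1 \left(-2\right) - -4 \right)} \left(69 + J{\left(-2 \right)}\right) = 1 \left(69 + \left(5 + 2 \left(-2\right)\right)\right) = 1 \left(69 + \left(5 - 4\right)\right) = 1 \left(69 + 1\right) = 1 \cdot 70 = 70$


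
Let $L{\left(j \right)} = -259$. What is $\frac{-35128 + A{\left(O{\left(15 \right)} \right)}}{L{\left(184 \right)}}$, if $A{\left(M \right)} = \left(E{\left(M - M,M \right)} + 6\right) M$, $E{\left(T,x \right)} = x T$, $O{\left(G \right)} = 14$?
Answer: $\frac{35044}{259} \approx 135.3$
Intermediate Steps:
$E{\left(T,x \right)} = T x$
$A{\left(M \right)} = 6 M$ ($A{\left(M \right)} = \left(\left(M - M\right) M + 6\right) M = \left(0 M + 6\right) M = \left(0 + 6\right) M = 6 M$)
$\frac{-35128 + A{\left(O{\left(15 \right)} \right)}}{L{\left(184 \right)}} = \frac{-35128 + 6 \cdot 14}{-259} = \left(-35128 + 84\right) \left(- \frac{1}{259}\right) = \left(-35044\right) \left(- \frac{1}{259}\right) = \frac{35044}{259}$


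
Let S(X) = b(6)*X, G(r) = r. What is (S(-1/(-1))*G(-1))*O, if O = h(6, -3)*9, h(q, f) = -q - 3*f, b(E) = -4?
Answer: 108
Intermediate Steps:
O = 27 (O = (-1*6 - 3*(-3))*9 = (-6 + 9)*9 = 3*9 = 27)
S(X) = -4*X
(S(-1/(-1))*G(-1))*O = (-(-4)/(-1)*(-1))*27 = (-(-4)*(-1)*(-1))*27 = (-4*1*(-1))*27 = -4*(-1)*27 = 4*27 = 108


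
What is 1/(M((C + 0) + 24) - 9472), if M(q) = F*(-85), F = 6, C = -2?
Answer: -1/9982 ≈ -0.00010018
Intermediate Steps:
M(q) = -510 (M(q) = 6*(-85) = -510)
1/(M((C + 0) + 24) - 9472) = 1/(-510 - 9472) = 1/(-9982) = -1/9982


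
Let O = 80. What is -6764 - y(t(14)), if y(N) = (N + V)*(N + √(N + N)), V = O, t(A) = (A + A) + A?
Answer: -11888 - 244*√21 ≈ -13006.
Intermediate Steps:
t(A) = 3*A (t(A) = 2*A + A = 3*A)
V = 80
y(N) = (80 + N)*(N + √2*√N) (y(N) = (N + 80)*(N + √(N + N)) = (80 + N)*(N + √(2*N)) = (80 + N)*(N + √2*√N))
-6764 - y(t(14)) = -6764 - ((3*14)² + 80*(3*14) + √2*(3*14)^(3/2) + 80*√2*√(3*14)) = -6764 - (42² + 80*42 + √2*42^(3/2) + 80*√2*√42) = -6764 - (1764 + 3360 + √2*(42*√42) + 160*√21) = -6764 - (1764 + 3360 + 84*√21 + 160*√21) = -6764 - (5124 + 244*√21) = -6764 + (-5124 - 244*√21) = -11888 - 244*√21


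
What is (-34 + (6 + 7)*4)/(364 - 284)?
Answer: 9/40 ≈ 0.22500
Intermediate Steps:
(-34 + (6 + 7)*4)/(364 - 284) = (-34 + 13*4)/80 = (-34 + 52)*(1/80) = 18*(1/80) = 9/40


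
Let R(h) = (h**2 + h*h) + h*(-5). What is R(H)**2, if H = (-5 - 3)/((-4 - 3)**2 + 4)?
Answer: 5053504/7890481 ≈ 0.64046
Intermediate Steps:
H = -8/53 (H = -8/((-7)**2 + 4) = -8/(49 + 4) = -8/53 ≈ -0.15094)
R(h) = -5*h + 2*h**2 (R(h) = (h**2 + h**2) - 5*h = 2*h**2 - 5*h = -5*h + 2*h**2)
R(H)**2 = (-8*(-5 + 2*(-8/53))/53)**2 = (-8*(-5 - 16/53)/53)**2 = (-8/53*(-281/53))**2 = (2248/2809)**2 = 5053504/7890481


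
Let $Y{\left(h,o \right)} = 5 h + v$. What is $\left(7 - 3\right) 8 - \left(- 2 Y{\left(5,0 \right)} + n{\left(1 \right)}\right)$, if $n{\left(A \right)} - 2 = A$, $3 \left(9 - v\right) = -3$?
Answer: $99$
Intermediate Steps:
$v = 10$ ($v = 9 - -1 = 9 + 1 = 10$)
$n{\left(A \right)} = 2 + A$
$Y{\left(h,o \right)} = 10 + 5 h$ ($Y{\left(h,o \right)} = 5 h + 10 = 10 + 5 h$)
$\left(7 - 3\right) 8 - \left(- 2 Y{\left(5,0 \right)} + n{\left(1 \right)}\right) = \left(7 - 3\right) 8 - \left(- 2 \left(10 + 5 \cdot 5\right) + \left(2 + 1\right)\right) = 4 \cdot 8 - \left(- 2 \left(10 + 25\right) + 3\right) = 32 - \left(\left(-2\right) 35 + 3\right) = 32 - \left(-70 + 3\right) = 32 - -67 = 32 + 67 = 99$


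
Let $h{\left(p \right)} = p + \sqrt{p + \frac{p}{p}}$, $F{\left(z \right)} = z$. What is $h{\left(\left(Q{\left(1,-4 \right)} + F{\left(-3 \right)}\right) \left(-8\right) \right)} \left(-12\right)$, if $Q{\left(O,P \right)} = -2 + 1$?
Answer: $-384 - 12 \sqrt{33} \approx -452.93$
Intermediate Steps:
$Q{\left(O,P \right)} = -1$
$h{\left(p \right)} = p + \sqrt{1 + p}$ ($h{\left(p \right)} = p + \sqrt{p + 1} = p + \sqrt{1 + p}$)
$h{\left(\left(Q{\left(1,-4 \right)} + F{\left(-3 \right)}\right) \left(-8\right) \right)} \left(-12\right) = \left(\left(-1 - 3\right) \left(-8\right) + \sqrt{1 + \left(-1 - 3\right) \left(-8\right)}\right) \left(-12\right) = \left(\left(-4\right) \left(-8\right) + \sqrt{1 - -32}\right) \left(-12\right) = \left(32 + \sqrt{1 + 32}\right) \left(-12\right) = \left(32 + \sqrt{33}\right) \left(-12\right) = -384 - 12 \sqrt{33}$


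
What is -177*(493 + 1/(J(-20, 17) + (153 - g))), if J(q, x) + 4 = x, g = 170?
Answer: -348867/4 ≈ -87217.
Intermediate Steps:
J(q, x) = -4 + x
-177*(493 + 1/(J(-20, 17) + (153 - g))) = -177*(493 + 1/((-4 + 17) + (153 - 1*170))) = -177*(493 + 1/(13 + (153 - 170))) = -177*(493 + 1/(13 - 17)) = -177*(493 + 1/(-4)) = -177*(493 - ¼) = -177*1971/4 = -348867/4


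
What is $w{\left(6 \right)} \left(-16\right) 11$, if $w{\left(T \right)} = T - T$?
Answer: $0$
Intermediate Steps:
$w{\left(T \right)} = 0$
$w{\left(6 \right)} \left(-16\right) 11 = 0 \left(-16\right) 11 = 0 \cdot 11 = 0$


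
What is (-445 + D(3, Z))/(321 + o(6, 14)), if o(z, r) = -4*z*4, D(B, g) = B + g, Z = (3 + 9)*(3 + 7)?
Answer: -322/225 ≈ -1.4311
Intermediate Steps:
Z = 120 (Z = 12*10 = 120)
o(z, r) = -16*z
(-445 + D(3, Z))/(321 + o(6, 14)) = (-445 + (3 + 120))/(321 - 16*6) = (-445 + 123)/(321 - 96) = -322/225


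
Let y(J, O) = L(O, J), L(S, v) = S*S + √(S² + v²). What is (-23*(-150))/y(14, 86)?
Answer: 3189525/6836653 - 1725*√1898/13673306 ≈ 0.46104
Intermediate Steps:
L(S, v) = S² + √(S² + v²)
y(J, O) = O² + √(J² + O²) (y(J, O) = O² + √(O² + J²) = O² + √(J² + O²))
(-23*(-150))/y(14, 86) = (-23*(-150))/(86² + √(14² + 86²)) = 3450/(7396 + √(196 + 7396)) = 3450/(7396 + √7592) = 3450/(7396 + 2*√1898)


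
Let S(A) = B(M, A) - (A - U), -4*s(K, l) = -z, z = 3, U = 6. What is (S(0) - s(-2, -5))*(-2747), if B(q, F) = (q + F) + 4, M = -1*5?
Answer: -46699/4 ≈ -11675.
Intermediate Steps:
M = -5
B(q, F) = 4 + F + q (B(q, F) = (F + q) + 4 = 4 + F + q)
s(K, l) = ¾ (s(K, l) = -(-1)*3/4 = -¼*(-3) = ¾)
S(A) = 5 (S(A) = (4 + A - 5) - (A - 1*6) = (-1 + A) - (A - 6) = (-1 + A) - (-6 + A) = (-1 + A) + (6 - A) = 5)
(S(0) - s(-2, -5))*(-2747) = (5 - 1*¾)*(-2747) = (5 - ¾)*(-2747) = (17/4)*(-2747) = -46699/4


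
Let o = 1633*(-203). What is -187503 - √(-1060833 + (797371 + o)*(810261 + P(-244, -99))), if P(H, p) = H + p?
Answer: -187503 - √377317057663 ≈ -8.0176e+5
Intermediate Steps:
o = -331499
-187503 - √(-1060833 + (797371 + o)*(810261 + P(-244, -99))) = -187503 - √(-1060833 + (797371 - 331499)*(810261 + (-244 - 99))) = -187503 - √(-1060833 + 465872*(810261 - 343)) = -187503 - √(-1060833 + 465872*809918) = -187503 - √(-1060833 + 377318118496) = -187503 - √377317057663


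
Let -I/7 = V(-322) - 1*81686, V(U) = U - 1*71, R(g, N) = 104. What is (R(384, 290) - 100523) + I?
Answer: 474134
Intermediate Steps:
V(U) = -71 + U (V(U) = U - 71 = -71 + U)
I = 574553 (I = -7*((-71 - 322) - 1*81686) = -7*(-393 - 81686) = -7*(-82079) = 574553)
(R(384, 290) - 100523) + I = (104 - 100523) + 574553 = -100419 + 574553 = 474134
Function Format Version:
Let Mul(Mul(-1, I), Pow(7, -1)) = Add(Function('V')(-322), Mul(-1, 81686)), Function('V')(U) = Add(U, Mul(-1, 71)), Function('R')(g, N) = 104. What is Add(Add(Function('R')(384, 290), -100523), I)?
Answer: 474134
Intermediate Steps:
Function('V')(U) = Add(-71, U) (Function('V')(U) = Add(U, -71) = Add(-71, U))
I = 574553 (I = Mul(-7, Add(Add(-71, -322), Mul(-1, 81686))) = Mul(-7, Add(-393, -81686)) = Mul(-7, -82079) = 574553)
Add(Add(Function('R')(384, 290), -100523), I) = Add(Add(104, -100523), 574553) = Add(-100419, 574553) = 474134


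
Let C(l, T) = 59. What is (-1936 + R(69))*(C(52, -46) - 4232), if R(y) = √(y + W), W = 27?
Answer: 8078928 - 16692*√6 ≈ 8.0380e+6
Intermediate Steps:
R(y) = √(27 + y) (R(y) = √(y + 27) = √(27 + y))
(-1936 + R(69))*(C(52, -46) - 4232) = (-1936 + √(27 + 69))*(59 - 4232) = (-1936 + √96)*(-4173) = (-1936 + 4*√6)*(-4173) = 8078928 - 16692*√6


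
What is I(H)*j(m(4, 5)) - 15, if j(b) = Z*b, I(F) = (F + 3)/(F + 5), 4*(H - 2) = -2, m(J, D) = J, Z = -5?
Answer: -375/13 ≈ -28.846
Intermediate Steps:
H = 3/2 (H = 2 + (1/4)*(-2) = 2 - 1/2 = 3/2 ≈ 1.5000)
I(F) = (3 + F)/(5 + F)
j(b) = -5*b
I(H)*j(m(4, 5)) - 15 = ((3 + 3/2)/(5 + 3/2))*(-5*4) - 15 = ((9/2)/(13/2))*(-20) - 15 = ((2/13)*(9/2))*(-20) - 15 = (9/13)*(-20) - 15 = -180/13 - 15 = -375/13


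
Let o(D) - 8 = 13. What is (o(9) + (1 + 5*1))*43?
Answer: 1161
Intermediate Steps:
o(D) = 21 (o(D) = 8 + 13 = 21)
(o(9) + (1 + 5*1))*43 = (21 + (1 + 5*1))*43 = (21 + (1 + 5))*43 = (21 + 6)*43 = 27*43 = 1161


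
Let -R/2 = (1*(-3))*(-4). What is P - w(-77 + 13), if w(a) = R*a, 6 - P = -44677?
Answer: 43147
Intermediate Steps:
P = 44683 (P = 6 - 1*(-44677) = 6 + 44677 = 44683)
R = -24 (R = -2*1*(-3)*(-4) = -(-6)*(-4) = -2*12 = -24)
w(a) = -24*a
P - w(-77 + 13) = 44683 - (-24)*(-77 + 13) = 44683 - (-24)*(-64) = 44683 - 1*1536 = 44683 - 1536 = 43147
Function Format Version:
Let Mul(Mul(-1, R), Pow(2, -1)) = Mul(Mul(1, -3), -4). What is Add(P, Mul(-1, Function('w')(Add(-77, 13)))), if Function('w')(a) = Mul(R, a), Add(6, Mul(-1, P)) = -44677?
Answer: 43147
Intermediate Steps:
P = 44683 (P = Add(6, Mul(-1, -44677)) = Add(6, 44677) = 44683)
R = -24 (R = Mul(-2, Mul(Mul(1, -3), -4)) = Mul(-2, Mul(-3, -4)) = Mul(-2, 12) = -24)
Function('w')(a) = Mul(-24, a)
Add(P, Mul(-1, Function('w')(Add(-77, 13)))) = Add(44683, Mul(-1, Mul(-24, Add(-77, 13)))) = Add(44683, Mul(-1, Mul(-24, -64))) = Add(44683, Mul(-1, 1536)) = Add(44683, -1536) = 43147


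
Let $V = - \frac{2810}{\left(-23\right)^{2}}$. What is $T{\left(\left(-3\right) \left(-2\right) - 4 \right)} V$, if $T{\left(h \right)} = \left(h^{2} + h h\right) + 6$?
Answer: $- \frac{39340}{529} \approx -74.367$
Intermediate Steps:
$V = - \frac{2810}{529} \approx -5.3119$
$T{\left(h \right)} = 6 + 2 h^{2}$ ($T{\left(h \right)} = \left(h^{2} + h^{2}\right) + 6 = 2 h^{2} + 6 = 6 + 2 h^{2}$)
$T{\left(\left(-3\right) \left(-2\right) - 4 \right)} V = \left(6 + 2 \left(\left(-3\right) \left(-2\right) - 4\right)^{2}\right) \left(- \frac{2810}{529}\right) = \left(6 + 2 \left(6 - 4\right)^{2}\right) \left(- \frac{2810}{529}\right) = \left(6 + 2 \cdot 2^{2}\right) \left(- \frac{2810}{529}\right) = \left(6 + 2 \cdot 4\right) \left(- \frac{2810}{529}\right) = \left(6 + 8\right) \left(- \frac{2810}{529}\right) = 14 \left(- \frac{2810}{529}\right) = - \frac{39340}{529}$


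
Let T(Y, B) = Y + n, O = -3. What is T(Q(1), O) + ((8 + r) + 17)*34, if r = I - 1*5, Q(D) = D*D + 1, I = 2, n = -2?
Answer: 748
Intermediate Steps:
Q(D) = 1 + D**2 (Q(D) = D**2 + 1 = 1 + D**2)
T(Y, B) = -2 + Y (T(Y, B) = Y - 2 = -2 + Y)
r = -3 (r = 2 - 1*5 = 2 - 5 = -3)
T(Q(1), O) + ((8 + r) + 17)*34 = (-2 + (1 + 1**2)) + ((8 - 3) + 17)*34 = (-2 + (1 + 1)) + (5 + 17)*34 = (-2 + 2) + 22*34 = 0 + 748 = 748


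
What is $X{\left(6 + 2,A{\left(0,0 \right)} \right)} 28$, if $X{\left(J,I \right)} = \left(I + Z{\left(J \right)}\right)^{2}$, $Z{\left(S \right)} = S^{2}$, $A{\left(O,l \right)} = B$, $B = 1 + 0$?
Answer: $118300$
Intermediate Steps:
$B = 1$
$A{\left(O,l \right)} = 1$
$X{\left(J,I \right)} = \left(I + J^{2}\right)^{2}$
$X{\left(6 + 2,A{\left(0,0 \right)} \right)} 28 = \left(1 + \left(6 + 2\right)^{2}\right)^{2} \cdot 28 = \left(1 + 8^{2}\right)^{2} \cdot 28 = \left(1 + 64\right)^{2} \cdot 28 = 65^{2} \cdot 28 = 4225 \cdot 28 = 118300$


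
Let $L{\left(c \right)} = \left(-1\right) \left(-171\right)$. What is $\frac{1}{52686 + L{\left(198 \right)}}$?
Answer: $\frac{1}{52857} \approx 1.8919 \cdot 10^{-5}$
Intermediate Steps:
$L{\left(c \right)} = 171$
$\frac{1}{52686 + L{\left(198 \right)}} = \frac{1}{52686 + 171} = \frac{1}{52857}$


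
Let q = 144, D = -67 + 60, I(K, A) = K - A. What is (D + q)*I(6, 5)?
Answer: 137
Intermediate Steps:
D = -7
(D + q)*I(6, 5) = (-7 + 144)*(6 - 1*5) = 137*(6 - 5) = 137*1 = 137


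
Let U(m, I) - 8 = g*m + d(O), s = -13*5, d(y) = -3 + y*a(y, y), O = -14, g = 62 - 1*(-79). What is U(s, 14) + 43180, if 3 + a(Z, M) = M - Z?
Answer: 34062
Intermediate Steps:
g = 141 (g = 62 + 79 = 141)
a(Z, M) = -3 + M - Z (a(Z, M) = -3 + (M - Z) = -3 + M - Z)
d(y) = -3 - 3*y (d(y) = -3 + y*(-3 + y - y) = -3 + y*(-3) = -3 - 3*y)
s = -65
U(m, I) = 47 + 141*m (U(m, I) = 8 + (141*m + (-3 - 3*(-14))) = 8 + (141*m + (-3 + 42)) = 8 + (141*m + 39) = 8 + (39 + 141*m) = 47 + 141*m)
U(s, 14) + 43180 = (47 + 141*(-65)) + 43180 = (47 - 9165) + 43180 = -9118 + 43180 = 34062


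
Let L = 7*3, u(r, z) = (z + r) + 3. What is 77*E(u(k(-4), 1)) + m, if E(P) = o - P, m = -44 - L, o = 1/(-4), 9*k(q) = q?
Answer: -12889/36 ≈ -358.03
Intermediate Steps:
k(q) = q/9
u(r, z) = 3 + r + z (u(r, z) = (r + z) + 3 = 3 + r + z)
o = -1/4 ≈ -0.25000
L = 21
m = -65 (m = -44 - 1*21 = -44 - 21 = -65)
E(P) = -1/4 - P
77*E(u(k(-4), 1)) + m = 77*(-1/4 - (3 + (1/9)*(-4) + 1)) - 65 = 77*(-1/4 - (3 - 4/9 + 1)) - 65 = 77*(-1/4 - 1*32/9) - 65 = 77*(-1/4 - 32/9) - 65 = 77*(-137/36) - 65 = -10549/36 - 65 = -12889/36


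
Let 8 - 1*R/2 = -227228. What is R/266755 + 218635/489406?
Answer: 280743303057/130551497530 ≈ 2.1504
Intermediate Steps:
R = 454472 (R = 16 - 2*(-227228) = 16 + 454456 = 454472)
R/266755 + 218635/489406 = 454472/266755 + 218635/489406 = 280743303057/130551497530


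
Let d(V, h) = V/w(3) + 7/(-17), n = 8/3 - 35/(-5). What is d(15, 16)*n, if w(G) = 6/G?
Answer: 6989/102 ≈ 68.520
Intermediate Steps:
n = 29/3 (n = 8*(1/3) - 35*(-1/5) = 8/3 + 7 = 29/3 ≈ 9.6667)
d(V, h) = -7/17 + V/2 (d(V, h) = V/((6/3)) + 7/(-17) = V/((6*(1/3))) + 7*(-1/17) = V/2 - 7/17 = -7/17 + V/2)
d(15, 16)*n = (-7/17 + (1/2)*15)*(29/3) = (-7/17 + 15/2)*(29/3) = (241/34)*(29/3) = 6989/102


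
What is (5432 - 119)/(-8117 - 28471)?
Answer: -1771/12196 ≈ -0.14521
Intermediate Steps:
(5432 - 119)/(-8117 - 28471) = 5313/(-36588) = 5313*(-1/36588) = -1771/12196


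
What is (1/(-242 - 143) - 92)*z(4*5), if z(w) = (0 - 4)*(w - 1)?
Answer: 2691996/385 ≈ 6992.2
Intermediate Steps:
z(w) = 4 - 4*w (z(w) = -4*(-1 + w) = 4 - 4*w)
(1/(-242 - 143) - 92)*z(4*5) = (1/(-242 - 143) - 92)*(4 - 16*5) = (1/(-385) - 92)*(4 - 4*20) = (-1/385 - 92)*(4 - 80) = -35421/385*(-76) = 2691996/385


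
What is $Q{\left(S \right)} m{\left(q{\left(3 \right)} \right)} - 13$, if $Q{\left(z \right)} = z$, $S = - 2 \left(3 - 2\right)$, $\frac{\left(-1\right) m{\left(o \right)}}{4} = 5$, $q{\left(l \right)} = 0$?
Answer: $27$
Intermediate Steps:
$m{\left(o \right)} = -20$ ($m{\left(o \right)} = \left(-4\right) 5 = -20$)
$S = -2$ ($S = \left(-2\right) 1 = -2$)
$Q{\left(S \right)} m{\left(q{\left(3 \right)} \right)} - 13 = \left(-2\right) \left(-20\right) - 13 = 40 - 13 = 27$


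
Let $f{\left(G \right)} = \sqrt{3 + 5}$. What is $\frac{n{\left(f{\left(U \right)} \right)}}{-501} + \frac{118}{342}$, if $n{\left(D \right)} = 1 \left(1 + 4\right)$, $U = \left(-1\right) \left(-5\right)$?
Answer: $\frac{9568}{28557} \approx 0.33505$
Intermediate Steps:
$U = 5$
$f{\left(G \right)} = 2 \sqrt{2}$ ($f{\left(G \right)} = \sqrt{8} = 2 \sqrt{2}$)
$n{\left(D \right)} = 5$ ($n{\left(D \right)} = 1 \cdot 5 = 5$)
$\frac{n{\left(f{\left(U \right)} \right)}}{-501} + \frac{118}{342} = \frac{5}{-501} + \frac{118}{342} = 5 \left(- \frac{1}{501}\right) + 118 \cdot \frac{1}{342} = - \frac{5}{501} + \frac{59}{171} = \frac{9568}{28557}$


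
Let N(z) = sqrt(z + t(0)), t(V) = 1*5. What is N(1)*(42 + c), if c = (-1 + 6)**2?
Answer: 67*sqrt(6) ≈ 164.12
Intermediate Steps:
c = 25 (c = 5**2 = 25)
t(V) = 5
N(z) = sqrt(5 + z) (N(z) = sqrt(z + 5) = sqrt(5 + z))
N(1)*(42 + c) = sqrt(5 + 1)*(42 + 25) = sqrt(6)*67 = 67*sqrt(6)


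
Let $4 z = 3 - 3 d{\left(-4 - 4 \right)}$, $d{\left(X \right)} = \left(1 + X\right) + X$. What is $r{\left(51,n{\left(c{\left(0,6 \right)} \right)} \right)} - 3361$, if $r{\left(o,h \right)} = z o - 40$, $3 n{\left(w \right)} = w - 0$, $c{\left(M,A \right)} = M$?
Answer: $-2789$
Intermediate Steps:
$d{\left(X \right)} = 1 + 2 X$
$z = 12$ ($z = \frac{3 - 3 \left(1 + 2 \left(-4 - 4\right)\right)}{4} = \frac{3 - 3 \left(1 + 2 \left(-8\right)\right)}{4} = \frac{3 - 3 \left(1 - 16\right)}{4} = \frac{3 - -45}{4} = \frac{3 + 45}{4} = \frac{1}{4} \cdot 48 = 12$)
$n{\left(w \right)} = \frac{w}{3}$ ($n{\left(w \right)} = \frac{w - 0}{3} = \frac{w + 0}{3} = \frac{w}{3}$)
$r{\left(o,h \right)} = -40 + 12 o$ ($r{\left(o,h \right)} = 12 o - 40 = -40 + 12 o$)
$r{\left(51,n{\left(c{\left(0,6 \right)} \right)} \right)} - 3361 = \left(-40 + 12 \cdot 51\right) - 3361 = \left(-40 + 612\right) - 3361 = 572 - 3361 = -2789$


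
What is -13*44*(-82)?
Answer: 46904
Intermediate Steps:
-13*44*(-82) = -572*(-82) = 46904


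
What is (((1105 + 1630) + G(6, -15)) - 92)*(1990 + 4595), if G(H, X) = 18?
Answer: 17522685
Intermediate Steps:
(((1105 + 1630) + G(6, -15)) - 92)*(1990 + 4595) = (((1105 + 1630) + 18) - 92)*(1990 + 4595) = ((2735 + 18) - 92)*6585 = (2753 - 92)*6585 = 2661*6585 = 17522685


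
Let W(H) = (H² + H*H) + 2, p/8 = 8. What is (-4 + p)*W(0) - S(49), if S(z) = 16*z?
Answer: -664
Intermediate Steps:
p = 64 (p = 8*8 = 64)
W(H) = 2 + 2*H² (W(H) = (H² + H²) + 2 = 2*H² + 2 = 2 + 2*H²)
(-4 + p)*W(0) - S(49) = (-4 + 64)*(2 + 2*0²) - 16*49 = 60*(2 + 2*0) - 1*784 = 60*(2 + 0) - 784 = 60*2 - 784 = 120 - 784 = -664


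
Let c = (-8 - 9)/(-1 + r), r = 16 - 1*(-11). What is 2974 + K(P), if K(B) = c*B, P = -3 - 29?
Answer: 38934/13 ≈ 2994.9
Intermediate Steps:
r = 27 (r = 16 + 11 = 27)
P = -32
c = -17/26 (c = (-8 - 9)/(-1 + 27) = -17/26 ≈ -0.65385)
K(B) = -17*B/26
2974 + K(P) = 2974 - 17/26*(-32) = 2974 + 272/13 = 38934/13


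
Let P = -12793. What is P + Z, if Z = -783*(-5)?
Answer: -8878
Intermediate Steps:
Z = 3915
P + Z = -12793 + 3915 = -8878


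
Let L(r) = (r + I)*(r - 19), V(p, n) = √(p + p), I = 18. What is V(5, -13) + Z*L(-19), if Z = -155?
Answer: -5890 + √10 ≈ -5886.8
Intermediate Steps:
V(p, n) = √2*√p (V(p, n) = √(2*p) = √2*√p)
L(r) = (-19 + r)*(18 + r) (L(r) = (r + 18)*(r - 19) = (18 + r)*(-19 + r) = (-19 + r)*(18 + r))
V(5, -13) + Z*L(-19) = √2*√5 - 155*(-342 + (-19)² - 1*(-19)) = √10 - 155*(-342 + 361 + 19) = √10 - 155*38 = √10 - 5890 = -5890 + √10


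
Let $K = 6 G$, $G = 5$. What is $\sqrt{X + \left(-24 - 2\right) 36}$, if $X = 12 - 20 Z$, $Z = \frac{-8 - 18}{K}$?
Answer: $\frac{4 i \sqrt{510}}{3} \approx 30.111 i$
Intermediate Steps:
$K = 30$ ($K = 6 \cdot 5 = 30$)
$Z = - \frac{13}{15}$ ($Z = \frac{-8 - 18}{30} = \left(-8 - 18\right) \frac{1}{30} = \left(-26\right) \frac{1}{30} = - \frac{13}{15} \approx -0.86667$)
$X = \frac{88}{3}$ ($X = 12 - - \frac{52}{3} = 12 + \frac{52}{3} = \frac{88}{3} \approx 29.333$)
$\sqrt{X + \left(-24 - 2\right) 36} = \sqrt{\frac{88}{3} + \left(-24 - 2\right) 36} = \sqrt{\frac{88}{3} - 936} = \sqrt{- \frac{2720}{3}} = \frac{4 i \sqrt{510}}{3}$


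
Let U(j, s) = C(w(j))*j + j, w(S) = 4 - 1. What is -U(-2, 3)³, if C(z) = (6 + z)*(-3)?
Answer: -140608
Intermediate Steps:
w(S) = 3
C(z) = -18 - 3*z
U(j, s) = -26*j (U(j, s) = (-18 - 3*3)*j + j = (-18 - 9)*j + j = -27*j + j = -26*j)
-U(-2, 3)³ = -(-26*(-2))³ = -1*52³ = -1*140608 = -140608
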